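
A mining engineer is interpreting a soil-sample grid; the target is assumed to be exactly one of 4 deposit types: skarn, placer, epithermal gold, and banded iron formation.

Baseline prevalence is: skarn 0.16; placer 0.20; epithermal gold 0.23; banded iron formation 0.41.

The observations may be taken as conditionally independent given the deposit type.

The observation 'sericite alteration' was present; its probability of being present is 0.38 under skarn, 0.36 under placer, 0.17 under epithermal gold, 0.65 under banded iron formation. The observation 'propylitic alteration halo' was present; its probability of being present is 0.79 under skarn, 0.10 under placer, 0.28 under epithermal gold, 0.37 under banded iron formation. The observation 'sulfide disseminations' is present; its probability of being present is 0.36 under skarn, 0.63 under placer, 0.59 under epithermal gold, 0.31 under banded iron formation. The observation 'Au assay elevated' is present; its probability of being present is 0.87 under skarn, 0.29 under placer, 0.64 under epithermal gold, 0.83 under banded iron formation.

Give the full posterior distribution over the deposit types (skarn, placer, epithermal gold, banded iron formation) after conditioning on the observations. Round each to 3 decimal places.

0.328, 0.029, 0.090, 0.553

By Bayes' rule with conditional independence, the unnormalized weight for each hypothesis is prior × ∏ likelihoods:
  skarn: 0.16 × 0.38 × 0.79 × 0.36 × 0.87 = 0.015044
  placer: 0.20 × 0.36 × 0.10 × 0.63 × 0.29 = 0.0013154
  epithermal gold: 0.23 × 0.17 × 0.28 × 0.59 × 0.64 = 0.004134
  banded iron formation: 0.41 × 0.65 × 0.37 × 0.31 × 0.83 = 0.025371
The unnormalized weights sum to 0.045864.
P(skarn | evidence) = 0.015044 / 0.045864 ≈ 0.328
P(placer | evidence) = 0.0013154 / 0.045864 ≈ 0.029
P(epithermal gold | evidence) = 0.004134 / 0.045864 ≈ 0.090
P(banded iron formation | evidence) = 0.025371 / 0.045864 ≈ 0.553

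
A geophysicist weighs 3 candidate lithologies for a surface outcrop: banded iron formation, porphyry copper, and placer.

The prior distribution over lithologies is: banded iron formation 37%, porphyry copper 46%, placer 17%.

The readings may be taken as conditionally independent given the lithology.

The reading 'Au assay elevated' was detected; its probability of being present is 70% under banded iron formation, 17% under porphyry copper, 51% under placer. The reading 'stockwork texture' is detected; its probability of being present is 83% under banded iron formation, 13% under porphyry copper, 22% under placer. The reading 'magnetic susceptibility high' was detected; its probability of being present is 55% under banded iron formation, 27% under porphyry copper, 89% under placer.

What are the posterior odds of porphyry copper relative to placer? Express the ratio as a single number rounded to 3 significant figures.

0.162

Unnormalized posterior weight (prior times the reading likelihoods) for each of the two hypotheses:
  porphyry copper: 0.46 × 0.17 × 0.13 × 0.27 = 0.0027448
  placer: 0.17 × 0.51 × 0.22 × 0.89 = 0.016976
Posterior odds = 0.0027448 / 0.016976 ≈ 0.162.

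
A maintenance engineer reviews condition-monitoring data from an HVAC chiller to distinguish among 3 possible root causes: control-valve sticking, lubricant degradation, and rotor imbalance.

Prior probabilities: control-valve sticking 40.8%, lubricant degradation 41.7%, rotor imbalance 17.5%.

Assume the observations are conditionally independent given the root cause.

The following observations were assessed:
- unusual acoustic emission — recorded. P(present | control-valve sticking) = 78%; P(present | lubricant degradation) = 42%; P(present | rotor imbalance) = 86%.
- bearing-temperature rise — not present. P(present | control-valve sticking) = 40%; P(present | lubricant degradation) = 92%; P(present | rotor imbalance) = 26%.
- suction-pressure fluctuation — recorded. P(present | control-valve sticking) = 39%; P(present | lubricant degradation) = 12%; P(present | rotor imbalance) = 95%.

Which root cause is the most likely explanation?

rotor imbalance

By Bayes' rule with conditional independence, the unnormalized weight for each hypothesis is prior × ∏ likelihoods (using 1 − P(present | H) for each absent observation):
  control-valve sticking: 0.408 × 0.78 × (1 − 0.40) × 0.39 = 0.074468
  lubricant degradation: 0.417 × 0.42 × (1 − 0.92) × 0.12 = 0.0016813
  rotor imbalance: 0.175 × 0.86 × (1 − 0.26) × 0.95 = 0.1058
Marginal likelihood of the evidence = 0.18195.
P(control-valve sticking | evidence) ≈ 0.074468 / 0.18195 ≈ 0.409
P(lubricant degradation | evidence) ≈ 0.0016813 / 0.18195 ≈ 0.009
P(rotor imbalance | evidence) ≈ 0.1058 / 0.18195 ≈ 0.581
The largest is 0.581, so rotor imbalance is most probable.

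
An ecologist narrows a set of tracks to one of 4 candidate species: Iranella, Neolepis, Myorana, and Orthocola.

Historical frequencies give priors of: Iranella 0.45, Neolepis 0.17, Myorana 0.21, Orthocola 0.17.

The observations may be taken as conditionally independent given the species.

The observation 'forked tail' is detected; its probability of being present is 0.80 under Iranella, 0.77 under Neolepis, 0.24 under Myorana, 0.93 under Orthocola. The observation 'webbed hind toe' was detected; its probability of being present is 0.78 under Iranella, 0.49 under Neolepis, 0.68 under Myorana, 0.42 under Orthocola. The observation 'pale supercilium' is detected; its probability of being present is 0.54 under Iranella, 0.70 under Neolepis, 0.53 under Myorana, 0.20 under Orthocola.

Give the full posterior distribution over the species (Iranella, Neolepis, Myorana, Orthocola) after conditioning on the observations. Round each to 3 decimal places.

By Bayes' rule with conditional independence, the unnormalized weight for each hypothesis is prior × ∏ likelihoods:
  Iranella: 0.45 × 0.80 × 0.78 × 0.54 = 0.15163
  Neolepis: 0.17 × 0.77 × 0.49 × 0.70 = 0.044899
  Myorana: 0.21 × 0.24 × 0.68 × 0.53 = 0.018164
  Orthocola: 0.17 × 0.93 × 0.42 × 0.20 = 0.01328
The unnormalized weights sum to 0.22798.
P(Iranella | evidence) = 0.15163 / 0.22798 ≈ 0.665
P(Neolepis | evidence) = 0.044899 / 0.22798 ≈ 0.197
P(Myorana | evidence) = 0.018164 / 0.22798 ≈ 0.080
P(Orthocola | evidence) = 0.01328 / 0.22798 ≈ 0.058

0.665, 0.197, 0.080, 0.058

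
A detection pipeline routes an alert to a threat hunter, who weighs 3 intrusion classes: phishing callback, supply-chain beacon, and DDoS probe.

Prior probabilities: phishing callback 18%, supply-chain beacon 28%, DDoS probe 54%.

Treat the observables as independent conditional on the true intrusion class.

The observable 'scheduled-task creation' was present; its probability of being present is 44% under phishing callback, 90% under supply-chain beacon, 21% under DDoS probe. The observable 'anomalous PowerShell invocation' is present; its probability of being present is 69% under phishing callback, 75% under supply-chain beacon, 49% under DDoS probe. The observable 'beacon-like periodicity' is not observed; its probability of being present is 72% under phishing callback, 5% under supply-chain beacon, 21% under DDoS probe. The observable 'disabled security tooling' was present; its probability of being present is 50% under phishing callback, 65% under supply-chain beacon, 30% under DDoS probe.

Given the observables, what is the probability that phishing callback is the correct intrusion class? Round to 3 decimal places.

Multiply each prior by the joint likelihood of the observable pattern (using 1 − P(present | H) for each absent observable):
  phishing callback: 0.18 × 0.44 × 0.69 × (1 − 0.72) × 0.50 = 0.0076507
  supply-chain beacon: 0.28 × 0.90 × 0.75 × (1 − 0.05) × 0.65 = 0.11671
  DDoS probe: 0.54 × 0.21 × 0.49 × (1 − 0.21) × 0.30 = 0.013169
The unnormalized weights sum to 0.13753.
P(phishing callback | evidence) = 0.0076507 / 0.13753 ≈ 0.056.

0.056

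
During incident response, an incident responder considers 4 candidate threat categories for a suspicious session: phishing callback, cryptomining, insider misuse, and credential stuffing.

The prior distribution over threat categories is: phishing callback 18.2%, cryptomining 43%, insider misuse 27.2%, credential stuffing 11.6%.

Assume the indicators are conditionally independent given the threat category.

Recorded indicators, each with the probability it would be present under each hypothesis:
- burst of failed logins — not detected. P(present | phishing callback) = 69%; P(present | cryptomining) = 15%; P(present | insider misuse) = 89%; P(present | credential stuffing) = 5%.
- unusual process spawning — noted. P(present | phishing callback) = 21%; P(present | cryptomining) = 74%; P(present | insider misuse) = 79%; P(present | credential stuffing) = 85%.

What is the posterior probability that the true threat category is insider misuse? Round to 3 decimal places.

Multiply each prior by the joint likelihood of the indicator pattern (using 1 − P(present | H) for each absent indicator):
  phishing callback: 0.182 × (1 − 0.69) × 0.21 = 0.011848
  cryptomining: 0.430 × (1 − 0.15) × 0.74 = 0.27047
  insider misuse: 0.272 × (1 − 0.89) × 0.79 = 0.023637
  credential stuffing: 0.116 × (1 − 0.05) × 0.85 = 0.09367
The unnormalized weights sum to 0.39963.
P(insider misuse | evidence) = 0.023637 / 0.39963 ≈ 0.059.

0.059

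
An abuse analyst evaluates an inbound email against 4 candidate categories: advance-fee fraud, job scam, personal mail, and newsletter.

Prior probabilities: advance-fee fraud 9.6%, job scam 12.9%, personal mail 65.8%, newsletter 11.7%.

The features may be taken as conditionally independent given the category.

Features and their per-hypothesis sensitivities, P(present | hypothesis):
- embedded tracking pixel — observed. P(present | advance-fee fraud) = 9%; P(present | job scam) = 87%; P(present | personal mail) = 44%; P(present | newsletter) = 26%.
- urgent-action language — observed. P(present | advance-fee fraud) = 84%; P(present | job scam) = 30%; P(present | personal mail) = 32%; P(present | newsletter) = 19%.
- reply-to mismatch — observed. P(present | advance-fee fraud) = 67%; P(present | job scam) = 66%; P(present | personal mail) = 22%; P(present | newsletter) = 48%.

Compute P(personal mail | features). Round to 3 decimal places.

0.406

For each hypothesis, the unnormalized posterior weight is prior × product of the feature likelihoods:
  advance-fee fraud: 0.096 × 0.09 × 0.84 × 0.67 = 0.0048626
  job scam: 0.129 × 0.87 × 0.30 × 0.66 = 0.022222
  personal mail: 0.658 × 0.44 × 0.32 × 0.22 = 0.020382
  newsletter: 0.117 × 0.26 × 0.19 × 0.48 = 0.0027743
Marginal likelihood of the evidence = 0.050241.
P(personal mail | evidence) = 0.020382 / 0.050241 ≈ 0.406.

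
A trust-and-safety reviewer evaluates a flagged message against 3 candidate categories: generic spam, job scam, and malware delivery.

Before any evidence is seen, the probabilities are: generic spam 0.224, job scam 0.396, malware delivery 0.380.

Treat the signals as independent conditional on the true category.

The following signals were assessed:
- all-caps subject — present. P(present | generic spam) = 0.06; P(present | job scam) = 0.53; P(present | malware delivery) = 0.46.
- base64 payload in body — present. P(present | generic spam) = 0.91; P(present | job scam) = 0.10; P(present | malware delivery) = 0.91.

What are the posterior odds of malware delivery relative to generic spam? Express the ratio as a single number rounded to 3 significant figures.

13.0

Unnormalized posterior weight (prior times the signal likelihoods) for each of the two hypotheses:
  malware delivery: 0.380 × 0.46 × 0.91 = 0.15907
  generic spam: 0.224 × 0.06 × 0.91 = 0.01223
Posterior odds = 0.15907 / 0.01223 ≈ 13.0.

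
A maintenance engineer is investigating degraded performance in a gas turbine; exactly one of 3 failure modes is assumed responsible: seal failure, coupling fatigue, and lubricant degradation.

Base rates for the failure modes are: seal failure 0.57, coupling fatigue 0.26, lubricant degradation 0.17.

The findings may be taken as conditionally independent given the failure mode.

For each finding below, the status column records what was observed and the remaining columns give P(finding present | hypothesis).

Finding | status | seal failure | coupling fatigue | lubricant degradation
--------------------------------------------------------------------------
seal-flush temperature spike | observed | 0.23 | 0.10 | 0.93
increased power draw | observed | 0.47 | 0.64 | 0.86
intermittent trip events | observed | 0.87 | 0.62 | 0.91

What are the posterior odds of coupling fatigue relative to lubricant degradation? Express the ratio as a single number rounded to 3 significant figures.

The normalizing constant cancels in an odds ratio, so compute prior × likelihood for the two hypotheses only:
  coupling fatigue: 0.26 × 0.10 × 0.64 × 0.62 = 0.010317
  lubricant degradation: 0.17 × 0.93 × 0.86 × 0.91 = 0.12373
Odds(coupling fatigue : lubricant degradation) = 0.010317 / 0.12373 ≈ 0.0834.

0.0834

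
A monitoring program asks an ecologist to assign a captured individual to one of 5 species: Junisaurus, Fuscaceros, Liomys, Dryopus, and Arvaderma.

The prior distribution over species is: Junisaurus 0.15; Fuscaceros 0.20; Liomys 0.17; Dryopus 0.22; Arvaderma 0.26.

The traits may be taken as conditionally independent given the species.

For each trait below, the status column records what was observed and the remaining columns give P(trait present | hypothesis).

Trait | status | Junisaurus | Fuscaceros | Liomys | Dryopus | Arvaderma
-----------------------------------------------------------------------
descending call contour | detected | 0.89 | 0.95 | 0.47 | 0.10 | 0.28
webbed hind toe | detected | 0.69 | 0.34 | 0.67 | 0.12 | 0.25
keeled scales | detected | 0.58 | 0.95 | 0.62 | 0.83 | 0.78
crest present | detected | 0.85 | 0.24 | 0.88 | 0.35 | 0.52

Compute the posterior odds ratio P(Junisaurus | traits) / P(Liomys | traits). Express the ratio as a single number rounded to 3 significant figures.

Unnormalized posterior weight (prior times the trait likelihoods) for each of the two hypotheses:
  Junisaurus: 0.15 × 0.89 × 0.69 × 0.58 × 0.85 = 0.045413
  Liomys: 0.17 × 0.47 × 0.67 × 0.62 × 0.88 = 0.029208
Odds(Junisaurus : Liomys) = 0.045413 / 0.029208 ≈ 1.55.

1.55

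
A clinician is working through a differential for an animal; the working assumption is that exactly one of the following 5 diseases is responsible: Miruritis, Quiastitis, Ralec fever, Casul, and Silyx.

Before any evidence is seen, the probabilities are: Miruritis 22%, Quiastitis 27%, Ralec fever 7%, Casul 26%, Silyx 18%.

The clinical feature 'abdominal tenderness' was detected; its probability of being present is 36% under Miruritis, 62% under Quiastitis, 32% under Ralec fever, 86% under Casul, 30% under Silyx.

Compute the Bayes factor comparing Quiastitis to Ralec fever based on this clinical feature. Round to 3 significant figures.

The Bayes factor is the ratio of the two likelihoods.
  Quiastitis: 0.62
  Ralec fever: 0.32
Bayes factor = 0.62 / 0.32 ≈ 1.94

1.94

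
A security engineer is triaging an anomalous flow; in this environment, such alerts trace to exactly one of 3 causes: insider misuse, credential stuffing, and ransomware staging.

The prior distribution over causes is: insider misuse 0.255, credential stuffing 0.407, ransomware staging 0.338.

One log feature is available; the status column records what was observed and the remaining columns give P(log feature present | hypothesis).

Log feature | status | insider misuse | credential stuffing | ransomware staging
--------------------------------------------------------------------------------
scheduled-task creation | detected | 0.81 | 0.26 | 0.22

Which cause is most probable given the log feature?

By Bayes' rule, the unnormalized weight for each hypothesis is prior × likelihood:
  insider misuse: 0.255 × 0.81 = 0.20655
  credential stuffing: 0.407 × 0.26 = 0.10582
  ransomware staging: 0.338 × 0.22 = 0.07436
Normalizing constant Z = 0.20655 + 0.10582 + 0.07436 = 0.38673.
P(insider misuse | evidence) ≈ 0.20655 / 0.38673 ≈ 0.534
P(credential stuffing | evidence) ≈ 0.10582 / 0.38673 ≈ 0.274
P(ransomware staging | evidence) ≈ 0.07436 / 0.38673 ≈ 0.192
The largest is 0.534, so insider misuse is most probable.

insider misuse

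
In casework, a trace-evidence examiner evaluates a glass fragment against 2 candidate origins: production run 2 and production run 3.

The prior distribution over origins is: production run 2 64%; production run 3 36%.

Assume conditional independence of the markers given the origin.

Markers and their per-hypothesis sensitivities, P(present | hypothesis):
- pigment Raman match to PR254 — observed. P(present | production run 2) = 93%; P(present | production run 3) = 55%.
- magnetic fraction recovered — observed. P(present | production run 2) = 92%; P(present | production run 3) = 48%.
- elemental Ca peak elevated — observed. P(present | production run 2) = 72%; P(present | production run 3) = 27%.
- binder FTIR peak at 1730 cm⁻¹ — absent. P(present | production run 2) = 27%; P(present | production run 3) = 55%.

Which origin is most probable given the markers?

production run 2

Multiply each prior by the joint likelihood of the marker pattern (using 1 − P(present | H) for each absent marker):
  production run 2: 0.64 × 0.93 × 0.92 × 0.72 × (1 − 0.27) = 0.28781
  production run 3: 0.36 × 0.55 × 0.48 × 0.27 × (1 − 0.55) = 0.011547
Marginal likelihood of the evidence = 0.29936.
P(production run 2 | evidence) ≈ 0.28781 / 0.29936 ≈ 0.961
P(production run 3 | evidence) ≈ 0.011547 / 0.29936 ≈ 0.039
The largest is 0.961, so production run 2 is most probable.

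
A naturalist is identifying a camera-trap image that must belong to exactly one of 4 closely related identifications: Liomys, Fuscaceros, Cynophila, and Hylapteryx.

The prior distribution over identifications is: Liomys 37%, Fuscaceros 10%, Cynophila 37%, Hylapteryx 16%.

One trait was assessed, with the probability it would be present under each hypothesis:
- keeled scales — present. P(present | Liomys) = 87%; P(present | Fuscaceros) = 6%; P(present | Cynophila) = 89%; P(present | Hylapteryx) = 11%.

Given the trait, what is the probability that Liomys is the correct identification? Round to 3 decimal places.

Multiply each prior by the likelihood of the trait:
  Liomys: 0.37 × 0.87 = 0.3219
  Fuscaceros: 0.10 × 0.06 = 0.006
  Cynophila: 0.37 × 0.89 = 0.3293
  Hylapteryx: 0.16 × 0.11 = 0.0176
The unnormalized weights sum to 0.6748.
P(Liomys | evidence) = 0.3219 / 0.6748 ≈ 0.477.

0.477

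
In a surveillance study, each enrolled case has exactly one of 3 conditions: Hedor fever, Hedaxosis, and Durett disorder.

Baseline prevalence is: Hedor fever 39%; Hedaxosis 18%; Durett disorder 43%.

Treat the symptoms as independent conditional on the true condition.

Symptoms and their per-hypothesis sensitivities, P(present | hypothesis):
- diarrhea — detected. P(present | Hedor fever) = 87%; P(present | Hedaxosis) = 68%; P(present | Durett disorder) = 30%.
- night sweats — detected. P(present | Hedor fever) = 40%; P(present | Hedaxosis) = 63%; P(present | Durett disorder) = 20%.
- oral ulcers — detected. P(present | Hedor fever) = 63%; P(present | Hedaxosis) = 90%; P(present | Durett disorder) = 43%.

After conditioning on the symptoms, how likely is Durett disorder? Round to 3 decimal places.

By Bayes' rule with conditional independence, the unnormalized weight for each hypothesis is prior × ∏ likelihoods:
  Hedor fever: 0.39 × 0.87 × 0.40 × 0.63 = 0.085504
  Hedaxosis: 0.18 × 0.68 × 0.63 × 0.90 = 0.069401
  Durett disorder: 0.43 × 0.30 × 0.20 × 0.43 = 0.011094
Normalizing constant Z = 0.085504 + 0.069401 + 0.011094 = 0.166.
P(Durett disorder | evidence) = 0.011094 / 0.166 ≈ 0.067.

0.067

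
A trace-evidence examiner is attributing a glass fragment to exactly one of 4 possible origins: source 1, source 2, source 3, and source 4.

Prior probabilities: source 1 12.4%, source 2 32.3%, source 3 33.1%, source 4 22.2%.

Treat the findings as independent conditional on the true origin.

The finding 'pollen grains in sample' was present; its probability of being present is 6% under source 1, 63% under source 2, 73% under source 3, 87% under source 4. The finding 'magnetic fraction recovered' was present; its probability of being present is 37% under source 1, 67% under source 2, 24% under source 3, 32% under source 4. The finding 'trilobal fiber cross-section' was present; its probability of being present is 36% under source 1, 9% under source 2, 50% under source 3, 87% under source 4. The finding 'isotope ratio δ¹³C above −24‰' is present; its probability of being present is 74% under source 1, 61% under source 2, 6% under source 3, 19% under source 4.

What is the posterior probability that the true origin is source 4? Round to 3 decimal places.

0.506

For each hypothesis, the unnormalized posterior weight is prior × product of the finding likelihoods:
  source 1: 0.124 × 0.06 × 0.37 × 0.36 × 0.74 = 0.00073335
  source 2: 0.323 × 0.63 × 0.67 × 0.09 × 0.61 = 0.007485
  source 3: 0.331 × 0.73 × 0.24 × 0.50 × 0.06 = 0.0017397
  source 4: 0.222 × 0.87 × 0.32 × 0.87 × 0.19 = 0.010216
The unnormalized weights sum to 0.020174.
P(source 4 | evidence) = 0.010216 / 0.020174 ≈ 0.506.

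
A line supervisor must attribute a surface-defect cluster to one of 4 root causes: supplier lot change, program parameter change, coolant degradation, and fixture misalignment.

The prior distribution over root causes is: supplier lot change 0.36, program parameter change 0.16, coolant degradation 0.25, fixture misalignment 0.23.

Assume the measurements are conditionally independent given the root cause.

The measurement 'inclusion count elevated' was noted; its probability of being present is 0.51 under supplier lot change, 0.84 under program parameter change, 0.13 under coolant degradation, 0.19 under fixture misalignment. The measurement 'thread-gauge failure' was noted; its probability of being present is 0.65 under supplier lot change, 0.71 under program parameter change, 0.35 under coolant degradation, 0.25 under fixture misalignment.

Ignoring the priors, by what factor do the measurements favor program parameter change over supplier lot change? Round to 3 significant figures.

1.80

Joint likelihood of the measurement pattern under each hypothesis:
  program parameter change: 0.84 × 0.71 = 0.5964
  supplier lot change: 0.51 × 0.65 = 0.3315
Bayes factor = 0.5964 / 0.3315 ≈ 1.80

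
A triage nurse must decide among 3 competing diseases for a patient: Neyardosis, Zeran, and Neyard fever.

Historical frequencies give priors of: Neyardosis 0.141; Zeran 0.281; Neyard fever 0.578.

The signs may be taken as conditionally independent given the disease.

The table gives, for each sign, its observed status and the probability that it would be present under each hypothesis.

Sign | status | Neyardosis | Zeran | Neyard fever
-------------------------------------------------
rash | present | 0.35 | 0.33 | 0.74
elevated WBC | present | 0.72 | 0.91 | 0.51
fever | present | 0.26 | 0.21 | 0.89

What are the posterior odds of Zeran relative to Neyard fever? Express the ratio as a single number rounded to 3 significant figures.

0.0913

The normalizing constant cancels in an odds ratio, so compute prior × likelihood for the two hypotheses only:
  Zeran: 0.281 × 0.33 × 0.91 × 0.21 = 0.017721
  Neyard fever: 0.578 × 0.74 × 0.51 × 0.89 = 0.19414
Odds(Zeran : Neyard fever) = 0.017721 / 0.19414 ≈ 0.0913.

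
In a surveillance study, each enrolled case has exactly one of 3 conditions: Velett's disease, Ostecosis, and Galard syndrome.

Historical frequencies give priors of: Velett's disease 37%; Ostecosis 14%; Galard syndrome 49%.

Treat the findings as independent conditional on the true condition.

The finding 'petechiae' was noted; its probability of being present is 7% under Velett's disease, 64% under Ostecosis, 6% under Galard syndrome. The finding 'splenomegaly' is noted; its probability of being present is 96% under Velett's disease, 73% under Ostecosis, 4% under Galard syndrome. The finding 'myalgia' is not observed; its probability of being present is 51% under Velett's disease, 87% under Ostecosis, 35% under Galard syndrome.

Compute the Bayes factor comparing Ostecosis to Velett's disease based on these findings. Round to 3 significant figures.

1.84

The Bayes factor is the ratio of the joint likelihoods of the evidence pattern under the two hypotheses (using 1 − P(present | H) for each absent finding).
  Ostecosis: 0.64 × 0.73 × (1 − 0.87) = 0.060736
  Velett's disease: 0.07 × 0.96 × (1 − 0.51) = 0.032928
Bayes factor = 0.060736 / 0.032928 ≈ 1.84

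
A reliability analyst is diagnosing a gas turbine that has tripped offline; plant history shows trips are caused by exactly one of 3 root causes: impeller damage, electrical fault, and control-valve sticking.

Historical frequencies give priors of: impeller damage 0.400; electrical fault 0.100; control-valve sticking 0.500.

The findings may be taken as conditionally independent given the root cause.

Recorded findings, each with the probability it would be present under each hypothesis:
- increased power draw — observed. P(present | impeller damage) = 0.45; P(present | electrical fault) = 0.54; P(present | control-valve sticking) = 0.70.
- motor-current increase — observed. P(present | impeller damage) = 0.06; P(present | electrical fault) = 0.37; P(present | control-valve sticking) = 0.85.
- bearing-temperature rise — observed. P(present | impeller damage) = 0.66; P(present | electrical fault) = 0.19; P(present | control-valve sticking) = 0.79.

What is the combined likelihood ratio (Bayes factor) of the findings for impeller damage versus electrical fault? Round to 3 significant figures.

0.469

Joint likelihood of the evidence pattern under each hypothesis:
  impeller damage: 0.45 × 0.06 × 0.66 = 0.01782
  electrical fault: 0.54 × 0.37 × 0.19 = 0.037962
Bayes factor = 0.01782 / 0.037962 ≈ 0.469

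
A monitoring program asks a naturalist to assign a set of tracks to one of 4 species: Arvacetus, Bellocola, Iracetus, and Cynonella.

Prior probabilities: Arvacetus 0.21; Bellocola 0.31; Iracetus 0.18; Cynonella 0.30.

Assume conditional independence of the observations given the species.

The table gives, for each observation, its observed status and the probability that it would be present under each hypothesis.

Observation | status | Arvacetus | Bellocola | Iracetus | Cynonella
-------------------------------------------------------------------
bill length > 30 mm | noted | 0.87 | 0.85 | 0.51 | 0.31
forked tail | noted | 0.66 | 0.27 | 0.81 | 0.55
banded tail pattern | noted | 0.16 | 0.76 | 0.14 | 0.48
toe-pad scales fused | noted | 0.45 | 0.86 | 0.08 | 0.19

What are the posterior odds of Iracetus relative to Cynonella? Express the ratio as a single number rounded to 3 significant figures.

0.179

Unnormalized posterior weight (prior times the observation likelihoods) for each of the two hypotheses:
  Iracetus: 0.18 × 0.51 × 0.81 × 0.14 × 0.08 = 0.00083281
  Cynonella: 0.30 × 0.31 × 0.55 × 0.48 × 0.19 = 0.0046649
Odds(Iracetus : Cynonella) = 0.00083281 / 0.0046649 ≈ 0.179.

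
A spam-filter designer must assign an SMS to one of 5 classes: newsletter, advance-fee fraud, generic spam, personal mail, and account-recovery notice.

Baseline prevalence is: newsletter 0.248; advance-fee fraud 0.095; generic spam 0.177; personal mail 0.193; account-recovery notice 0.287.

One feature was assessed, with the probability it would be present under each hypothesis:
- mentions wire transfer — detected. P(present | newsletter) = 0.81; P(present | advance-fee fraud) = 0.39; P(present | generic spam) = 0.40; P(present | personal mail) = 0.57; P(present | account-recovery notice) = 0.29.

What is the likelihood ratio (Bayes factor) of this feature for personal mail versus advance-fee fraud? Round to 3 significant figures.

The Bayes factor is the ratio of the two likelihoods.
  personal mail: 0.57
  advance-fee fraud: 0.39
Bayes factor = 0.57 / 0.39 ≈ 1.46

1.46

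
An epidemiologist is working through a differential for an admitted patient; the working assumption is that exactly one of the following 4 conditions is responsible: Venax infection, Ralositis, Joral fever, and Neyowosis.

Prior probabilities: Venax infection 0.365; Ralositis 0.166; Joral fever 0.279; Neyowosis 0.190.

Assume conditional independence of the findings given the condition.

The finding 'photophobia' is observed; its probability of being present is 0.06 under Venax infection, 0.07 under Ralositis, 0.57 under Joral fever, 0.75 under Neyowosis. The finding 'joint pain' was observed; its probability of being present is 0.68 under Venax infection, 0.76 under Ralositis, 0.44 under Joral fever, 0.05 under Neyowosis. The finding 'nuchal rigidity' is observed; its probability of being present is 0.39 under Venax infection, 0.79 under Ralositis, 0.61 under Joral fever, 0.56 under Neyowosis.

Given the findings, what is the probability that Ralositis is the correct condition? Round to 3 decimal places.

For each hypothesis, the unnormalized posterior weight is prior × product of the finding likelihoods:
  Venax infection: 0.365 × 0.06 × 0.68 × 0.39 = 0.0058079
  Ralositis: 0.166 × 0.07 × 0.76 × 0.79 = 0.0069766
  Joral fever: 0.279 × 0.57 × 0.44 × 0.61 = 0.042684
  Neyowosis: 0.190 × 0.75 × 0.05 × 0.56 = 0.00399
The unnormalized weights sum to 0.059458.
P(Ralositis | evidence) = 0.0069766 / 0.059458 ≈ 0.117.

0.117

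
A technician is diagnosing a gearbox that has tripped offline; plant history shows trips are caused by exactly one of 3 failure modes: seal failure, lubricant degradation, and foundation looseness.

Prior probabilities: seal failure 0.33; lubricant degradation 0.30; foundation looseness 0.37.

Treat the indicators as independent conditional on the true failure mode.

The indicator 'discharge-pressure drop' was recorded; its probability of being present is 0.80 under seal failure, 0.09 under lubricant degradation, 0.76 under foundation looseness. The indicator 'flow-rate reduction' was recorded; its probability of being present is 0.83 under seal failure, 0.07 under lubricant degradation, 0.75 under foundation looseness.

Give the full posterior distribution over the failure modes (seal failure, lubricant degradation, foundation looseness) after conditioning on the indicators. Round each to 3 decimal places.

0.507, 0.004, 0.488

Multiply each prior by the joint likelihood of the indicator pattern:
  seal failure: 0.33 × 0.80 × 0.83 = 0.21912
  lubricant degradation: 0.30 × 0.09 × 0.07 = 0.00189
  foundation looseness: 0.37 × 0.76 × 0.75 = 0.2109
Marginal likelihood of the evidence = 0.43191.
P(seal failure | evidence) = 0.21912 / 0.43191 ≈ 0.507
P(lubricant degradation | evidence) = 0.00189 / 0.43191 ≈ 0.004
P(foundation looseness | evidence) = 0.2109 / 0.43191 ≈ 0.488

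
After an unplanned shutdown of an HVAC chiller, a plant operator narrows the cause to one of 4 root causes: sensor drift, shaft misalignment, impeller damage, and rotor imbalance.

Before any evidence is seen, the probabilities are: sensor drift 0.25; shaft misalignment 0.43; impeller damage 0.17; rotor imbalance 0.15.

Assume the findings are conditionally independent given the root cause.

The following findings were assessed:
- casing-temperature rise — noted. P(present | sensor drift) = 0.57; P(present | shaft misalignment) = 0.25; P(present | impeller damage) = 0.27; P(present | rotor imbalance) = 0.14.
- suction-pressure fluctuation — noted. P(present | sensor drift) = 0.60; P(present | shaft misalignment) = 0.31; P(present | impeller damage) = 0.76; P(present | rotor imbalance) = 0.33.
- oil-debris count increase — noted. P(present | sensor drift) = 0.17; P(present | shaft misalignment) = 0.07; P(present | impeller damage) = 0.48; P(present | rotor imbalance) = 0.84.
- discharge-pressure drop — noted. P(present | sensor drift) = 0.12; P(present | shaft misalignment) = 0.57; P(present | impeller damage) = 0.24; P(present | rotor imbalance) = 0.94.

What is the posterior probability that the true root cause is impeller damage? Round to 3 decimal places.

By Bayes' rule with conditional independence, the unnormalized weight for each hypothesis is prior × ∏ likelihoods:
  sensor drift: 0.25 × 0.57 × 0.60 × 0.17 × 0.12 = 0.0017442
  shaft misalignment: 0.43 × 0.25 × 0.31 × 0.07 × 0.57 = 0.0013297
  impeller damage: 0.17 × 0.27 × 0.76 × 0.48 × 0.24 = 0.0040186
  rotor imbalance: 0.15 × 0.14 × 0.33 × 0.84 × 0.94 = 0.0054719
Normalizing constant Z = 0.0017442 + 0.0013297 + 0.0040186 + 0.0054719 = 0.012564.
P(impeller damage | evidence) = 0.0040186 / 0.012564 ≈ 0.320.

0.320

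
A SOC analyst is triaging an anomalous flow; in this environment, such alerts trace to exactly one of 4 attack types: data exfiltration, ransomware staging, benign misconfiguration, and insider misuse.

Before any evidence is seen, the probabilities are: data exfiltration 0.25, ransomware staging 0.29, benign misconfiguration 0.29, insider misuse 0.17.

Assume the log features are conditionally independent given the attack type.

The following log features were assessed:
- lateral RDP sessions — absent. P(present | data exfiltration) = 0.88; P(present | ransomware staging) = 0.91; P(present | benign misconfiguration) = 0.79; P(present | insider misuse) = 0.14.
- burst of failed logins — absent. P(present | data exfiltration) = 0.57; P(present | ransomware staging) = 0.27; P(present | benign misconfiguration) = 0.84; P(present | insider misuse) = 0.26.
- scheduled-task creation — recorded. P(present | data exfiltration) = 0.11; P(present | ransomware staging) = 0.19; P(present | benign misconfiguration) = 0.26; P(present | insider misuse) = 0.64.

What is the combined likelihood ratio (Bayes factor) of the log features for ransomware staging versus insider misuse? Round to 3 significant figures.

Joint likelihood of the log feature pattern under each hypothesis (using 1 − P(present | H) for each absent log feature):
  ransomware staging: (1 − 0.91) × (1 − 0.27) × 0.19 = 0.012483
  insider misuse: (1 − 0.14) × (1 − 0.26) × 0.64 = 0.4073
Bayes factor = 0.012483 / 0.4073 ≈ 0.0306

0.0306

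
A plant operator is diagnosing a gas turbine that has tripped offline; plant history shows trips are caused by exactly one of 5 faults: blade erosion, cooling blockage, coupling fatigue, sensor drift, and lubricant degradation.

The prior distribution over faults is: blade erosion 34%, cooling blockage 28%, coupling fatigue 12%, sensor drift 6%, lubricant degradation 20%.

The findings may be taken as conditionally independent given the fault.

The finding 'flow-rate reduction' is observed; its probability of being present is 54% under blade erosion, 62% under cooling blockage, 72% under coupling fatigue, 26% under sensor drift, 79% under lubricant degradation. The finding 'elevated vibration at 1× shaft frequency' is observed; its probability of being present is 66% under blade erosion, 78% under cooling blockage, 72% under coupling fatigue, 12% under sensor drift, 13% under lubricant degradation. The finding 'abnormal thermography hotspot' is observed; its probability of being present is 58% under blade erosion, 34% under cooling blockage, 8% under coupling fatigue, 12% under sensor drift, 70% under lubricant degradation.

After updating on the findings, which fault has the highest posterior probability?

Multiply each prior by the joint likelihood of the evidence pattern:
  blade erosion: 0.34 × 0.54 × 0.66 × 0.58 = 0.070282
  cooling blockage: 0.28 × 0.62 × 0.78 × 0.34 = 0.046039
  coupling fatigue: 0.12 × 0.72 × 0.72 × 0.08 = 0.0049766
  sensor drift: 0.06 × 0.26 × 0.12 × 0.12 = 0.00022464
  lubricant degradation: 0.20 × 0.79 × 0.13 × 0.70 = 0.014378
Marginal likelihood of the evidence = 0.1359.
P(blade erosion | evidence) ≈ 0.070282 / 0.1359 ≈ 0.517
P(cooling blockage | evidence) ≈ 0.046039 / 0.1359 ≈ 0.339
P(coupling fatigue | evidence) ≈ 0.0049766 / 0.1359 ≈ 0.037
P(sensor drift | evidence) ≈ 0.00022464 / 0.1359 ≈ 0.002
P(lubricant degradation | evidence) ≈ 0.014378 / 0.1359 ≈ 0.106
The largest is 0.517, so blade erosion is most probable.

blade erosion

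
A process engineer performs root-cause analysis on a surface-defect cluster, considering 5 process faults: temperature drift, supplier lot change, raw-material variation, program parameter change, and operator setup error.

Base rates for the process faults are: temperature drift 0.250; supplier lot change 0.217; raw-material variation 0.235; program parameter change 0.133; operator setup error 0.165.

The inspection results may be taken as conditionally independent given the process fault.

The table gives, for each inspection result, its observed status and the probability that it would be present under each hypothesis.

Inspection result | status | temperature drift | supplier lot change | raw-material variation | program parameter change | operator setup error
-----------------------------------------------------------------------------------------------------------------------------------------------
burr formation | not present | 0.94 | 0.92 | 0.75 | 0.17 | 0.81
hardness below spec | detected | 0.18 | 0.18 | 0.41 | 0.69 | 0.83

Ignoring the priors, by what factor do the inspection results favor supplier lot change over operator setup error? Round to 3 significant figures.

0.0913

Take the product of per-inspection result likelihoods under each hypothesis (using 1 − P(present | H) for each absent inspection result), then divide.
  supplier lot change: (1 − 0.92) × 0.18 = 0.0144
  operator setup error: (1 − 0.81) × 0.83 = 0.1577
Bayes factor = 0.0144 / 0.1577 ≈ 0.0913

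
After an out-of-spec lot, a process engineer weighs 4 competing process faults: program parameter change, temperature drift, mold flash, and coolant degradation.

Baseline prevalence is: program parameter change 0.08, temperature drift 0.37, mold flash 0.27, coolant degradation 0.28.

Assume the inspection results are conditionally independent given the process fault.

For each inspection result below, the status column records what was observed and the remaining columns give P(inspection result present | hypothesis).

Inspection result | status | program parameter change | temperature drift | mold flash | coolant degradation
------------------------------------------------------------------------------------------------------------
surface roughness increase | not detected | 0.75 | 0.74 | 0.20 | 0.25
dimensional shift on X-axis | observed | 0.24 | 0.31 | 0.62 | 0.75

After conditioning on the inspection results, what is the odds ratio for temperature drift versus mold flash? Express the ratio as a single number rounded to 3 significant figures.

Posterior odds equal prior odds times the likelihood ratio; only the two competing hypotheses matter (using 1 − P(present | H) for each absent inspection result).
  temperature drift: 0.37 × (1 − 0.74) × 0.31 = 0.029822
  mold flash: 0.27 × (1 − 0.20) × 0.62 = 0.13392
Odds(temperature drift : mold flash) = 0.029822 / 0.13392 ≈ 0.223.

0.223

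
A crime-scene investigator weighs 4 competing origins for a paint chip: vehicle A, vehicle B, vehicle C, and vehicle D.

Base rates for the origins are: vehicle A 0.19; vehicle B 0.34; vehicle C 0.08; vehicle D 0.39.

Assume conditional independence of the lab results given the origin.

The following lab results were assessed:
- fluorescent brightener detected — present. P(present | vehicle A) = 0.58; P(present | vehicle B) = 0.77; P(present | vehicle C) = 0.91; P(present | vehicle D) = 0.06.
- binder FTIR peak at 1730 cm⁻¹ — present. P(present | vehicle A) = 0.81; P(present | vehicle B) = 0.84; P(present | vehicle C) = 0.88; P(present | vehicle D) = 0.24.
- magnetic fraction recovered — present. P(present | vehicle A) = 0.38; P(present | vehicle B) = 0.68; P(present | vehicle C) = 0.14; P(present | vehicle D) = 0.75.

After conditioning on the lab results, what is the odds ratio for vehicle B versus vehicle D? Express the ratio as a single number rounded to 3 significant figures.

Unnormalized posterior weight (prior times the lab result likelihoods) for each of the two hypotheses:
  vehicle B: 0.34 × 0.77 × 0.84 × 0.68 = 0.14954
  vehicle D: 0.39 × 0.06 × 0.24 × 0.75 = 0.004212
Posterior odds = 0.14954 / 0.004212 ≈ 35.5.

35.5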